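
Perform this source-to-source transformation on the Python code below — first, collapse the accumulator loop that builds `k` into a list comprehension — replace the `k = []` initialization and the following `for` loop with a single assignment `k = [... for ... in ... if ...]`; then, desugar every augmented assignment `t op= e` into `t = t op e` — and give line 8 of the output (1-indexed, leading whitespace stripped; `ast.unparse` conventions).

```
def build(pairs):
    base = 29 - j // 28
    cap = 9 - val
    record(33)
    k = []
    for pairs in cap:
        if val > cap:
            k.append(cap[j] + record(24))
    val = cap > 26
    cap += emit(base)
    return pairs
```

Transformed code:
def build(pairs):
    base = 29 - j // 28
    cap = 9 - val
    record(33)
    k = [cap[j] + record(24) for pairs in cap if val > cap]
    val = cap > 26
    cap = cap + emit(base)
    return pairs

return pairs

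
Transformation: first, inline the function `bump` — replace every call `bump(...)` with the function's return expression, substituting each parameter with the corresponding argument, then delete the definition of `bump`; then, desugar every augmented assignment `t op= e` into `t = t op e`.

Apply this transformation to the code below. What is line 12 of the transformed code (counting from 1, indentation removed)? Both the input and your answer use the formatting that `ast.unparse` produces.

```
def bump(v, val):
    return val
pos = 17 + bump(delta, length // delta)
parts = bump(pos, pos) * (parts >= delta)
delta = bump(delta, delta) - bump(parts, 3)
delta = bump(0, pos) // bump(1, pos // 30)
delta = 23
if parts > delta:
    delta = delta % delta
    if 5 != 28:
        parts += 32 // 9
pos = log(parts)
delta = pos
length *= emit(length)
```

length = length * emit(length)

Transformed code:
pos = 17 + length // delta
parts = pos * (parts >= delta)
delta = delta - 3
delta = pos // (pos // 30)
delta = 23
if parts > delta:
    delta = delta % delta
    if 5 != 28:
        parts = parts + 32 // 9
pos = log(parts)
delta = pos
length = length * emit(length)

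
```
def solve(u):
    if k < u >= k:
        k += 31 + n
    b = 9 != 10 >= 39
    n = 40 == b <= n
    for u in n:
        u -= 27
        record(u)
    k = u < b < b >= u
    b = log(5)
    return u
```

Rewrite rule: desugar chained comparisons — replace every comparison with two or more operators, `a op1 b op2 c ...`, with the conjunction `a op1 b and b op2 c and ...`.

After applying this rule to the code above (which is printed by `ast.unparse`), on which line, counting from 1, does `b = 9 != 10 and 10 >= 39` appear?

Transformed code:
def solve(u):
    if k < u and u >= k:
        k += 31 + n
    b = 9 != 10 and 10 >= 39
    n = 40 == b and b <= n
    for u in n:
        u -= 27
        record(u)
    k = u < b and b < b and (b >= u)
    b = log(5)
    return u

4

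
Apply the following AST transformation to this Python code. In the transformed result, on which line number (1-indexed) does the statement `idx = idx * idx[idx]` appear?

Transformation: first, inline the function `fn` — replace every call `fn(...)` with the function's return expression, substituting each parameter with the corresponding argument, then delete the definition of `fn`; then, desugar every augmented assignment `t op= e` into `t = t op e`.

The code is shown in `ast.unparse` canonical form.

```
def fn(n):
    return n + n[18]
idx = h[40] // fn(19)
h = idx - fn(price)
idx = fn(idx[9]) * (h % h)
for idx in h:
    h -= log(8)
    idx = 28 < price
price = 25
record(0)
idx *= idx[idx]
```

Transformed code:
idx = h[40] // (19 + 19[18])
h = idx - (price + price[18])
idx = (idx[9] + idx[9][18]) * (h % h)
for idx in h:
    h = h - log(8)
    idx = 28 < price
price = 25
record(0)
idx = idx * idx[idx]

9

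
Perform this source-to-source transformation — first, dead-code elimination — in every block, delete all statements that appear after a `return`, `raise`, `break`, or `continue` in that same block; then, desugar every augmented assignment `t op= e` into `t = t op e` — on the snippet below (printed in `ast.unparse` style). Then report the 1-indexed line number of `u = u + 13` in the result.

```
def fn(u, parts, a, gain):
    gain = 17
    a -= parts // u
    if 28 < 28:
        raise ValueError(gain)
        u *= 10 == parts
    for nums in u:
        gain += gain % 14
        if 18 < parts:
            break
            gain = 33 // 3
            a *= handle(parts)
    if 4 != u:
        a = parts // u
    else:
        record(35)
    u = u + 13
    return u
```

Transformed code:
def fn(u, parts, a, gain):
    gain = 17
    a = a - parts // u
    if 28 < 28:
        raise ValueError(gain)
    for nums in u:
        gain = gain + gain % 14
        if 18 < parts:
            break
    if 4 != u:
        a = parts // u
    else:
        record(35)
    u = u + 13
    return u

14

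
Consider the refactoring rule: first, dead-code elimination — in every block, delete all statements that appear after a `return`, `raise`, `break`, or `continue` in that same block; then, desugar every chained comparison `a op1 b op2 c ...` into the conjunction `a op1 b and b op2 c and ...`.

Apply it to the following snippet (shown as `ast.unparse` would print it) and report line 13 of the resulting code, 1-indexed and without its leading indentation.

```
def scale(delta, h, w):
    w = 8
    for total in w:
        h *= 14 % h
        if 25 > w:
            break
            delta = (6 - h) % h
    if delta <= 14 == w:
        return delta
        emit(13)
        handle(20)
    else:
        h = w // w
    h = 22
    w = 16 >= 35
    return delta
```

Transformed code:
def scale(delta, h, w):
    w = 8
    for total in w:
        h *= 14 % h
        if 25 > w:
            break
    if delta <= 14 and 14 == w:
        return delta
    else:
        h = w // w
    h = 22
    w = 16 >= 35
    return delta

return delta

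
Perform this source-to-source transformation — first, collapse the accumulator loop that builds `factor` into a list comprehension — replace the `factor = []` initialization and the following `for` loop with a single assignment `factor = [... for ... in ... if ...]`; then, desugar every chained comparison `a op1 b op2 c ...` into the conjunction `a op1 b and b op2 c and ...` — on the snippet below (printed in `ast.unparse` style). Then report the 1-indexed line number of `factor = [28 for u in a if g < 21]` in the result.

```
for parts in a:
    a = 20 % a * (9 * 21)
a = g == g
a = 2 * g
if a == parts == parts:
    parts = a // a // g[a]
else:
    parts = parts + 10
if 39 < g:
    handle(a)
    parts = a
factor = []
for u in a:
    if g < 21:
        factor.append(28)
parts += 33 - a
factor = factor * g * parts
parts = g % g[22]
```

Transformed code:
for parts in a:
    a = 20 % a * (9 * 21)
a = g == g
a = 2 * g
if a == parts and parts == parts:
    parts = a // a // g[a]
else:
    parts = parts + 10
if 39 < g:
    handle(a)
    parts = a
factor = [28 for u in a if g < 21]
parts += 33 - a
factor = factor * g * parts
parts = g % g[22]

12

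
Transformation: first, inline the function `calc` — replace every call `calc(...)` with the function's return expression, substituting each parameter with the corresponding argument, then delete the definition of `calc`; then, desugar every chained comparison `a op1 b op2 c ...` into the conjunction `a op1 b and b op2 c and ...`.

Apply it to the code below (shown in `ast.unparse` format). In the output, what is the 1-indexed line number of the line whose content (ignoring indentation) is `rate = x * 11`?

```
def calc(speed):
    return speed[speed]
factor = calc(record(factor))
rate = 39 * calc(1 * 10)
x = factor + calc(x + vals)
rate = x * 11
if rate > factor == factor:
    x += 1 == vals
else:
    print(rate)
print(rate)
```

4

Transformed code:
factor = record(factor)[record(factor)]
rate = 39 * (1 * 10)[1 * 10]
x = factor + (x + vals)[x + vals]
rate = x * 11
if rate > factor and factor == factor:
    x += 1 == vals
else:
    print(rate)
print(rate)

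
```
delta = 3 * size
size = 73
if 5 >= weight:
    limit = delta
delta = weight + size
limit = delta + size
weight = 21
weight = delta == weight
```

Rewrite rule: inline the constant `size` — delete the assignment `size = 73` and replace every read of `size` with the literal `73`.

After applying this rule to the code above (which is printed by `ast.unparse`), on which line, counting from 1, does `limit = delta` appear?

Transformed code:
delta = 3 * 73
if 5 >= weight:
    limit = delta
delta = weight + 73
limit = delta + 73
weight = 21
weight = delta == weight

3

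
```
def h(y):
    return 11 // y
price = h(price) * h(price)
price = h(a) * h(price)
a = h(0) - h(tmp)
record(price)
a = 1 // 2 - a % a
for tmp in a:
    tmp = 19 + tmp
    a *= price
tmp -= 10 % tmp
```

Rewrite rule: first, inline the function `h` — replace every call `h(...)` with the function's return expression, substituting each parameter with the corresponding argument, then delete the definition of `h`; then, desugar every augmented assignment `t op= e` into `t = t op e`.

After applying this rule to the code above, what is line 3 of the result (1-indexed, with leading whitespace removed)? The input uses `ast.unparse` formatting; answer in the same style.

a = 11 // 0 - 11 // tmp

Transformed code:
price = 11 // price * (11 // price)
price = 11 // a * (11 // price)
a = 11 // 0 - 11 // tmp
record(price)
a = 1 // 2 - a % a
for tmp in a:
    tmp = 19 + tmp
    a = a * price
tmp = tmp - 10 % tmp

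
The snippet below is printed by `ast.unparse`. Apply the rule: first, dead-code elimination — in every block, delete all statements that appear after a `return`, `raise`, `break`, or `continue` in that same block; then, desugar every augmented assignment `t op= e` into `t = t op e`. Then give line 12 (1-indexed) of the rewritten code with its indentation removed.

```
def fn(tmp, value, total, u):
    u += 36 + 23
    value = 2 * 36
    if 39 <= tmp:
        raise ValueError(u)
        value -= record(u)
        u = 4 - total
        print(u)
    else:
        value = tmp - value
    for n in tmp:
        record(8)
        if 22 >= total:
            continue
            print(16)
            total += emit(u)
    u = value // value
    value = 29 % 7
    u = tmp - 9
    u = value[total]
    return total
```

u = value // value

Transformed code:
def fn(tmp, value, total, u):
    u = u + (36 + 23)
    value = 2 * 36
    if 39 <= tmp:
        raise ValueError(u)
    else:
        value = tmp - value
    for n in tmp:
        record(8)
        if 22 >= total:
            continue
    u = value // value
    value = 29 % 7
    u = tmp - 9
    u = value[total]
    return total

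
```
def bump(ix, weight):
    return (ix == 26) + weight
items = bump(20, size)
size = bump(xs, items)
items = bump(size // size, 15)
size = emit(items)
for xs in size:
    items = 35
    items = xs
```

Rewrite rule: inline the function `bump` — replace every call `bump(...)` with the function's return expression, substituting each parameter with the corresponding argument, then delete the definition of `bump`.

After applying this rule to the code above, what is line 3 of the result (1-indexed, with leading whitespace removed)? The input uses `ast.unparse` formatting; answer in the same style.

Transformed code:
items = (20 == 26) + size
size = (xs == 26) + items
items = (size // size == 26) + 15
size = emit(items)
for xs in size:
    items = 35
    items = xs

items = (size // size == 26) + 15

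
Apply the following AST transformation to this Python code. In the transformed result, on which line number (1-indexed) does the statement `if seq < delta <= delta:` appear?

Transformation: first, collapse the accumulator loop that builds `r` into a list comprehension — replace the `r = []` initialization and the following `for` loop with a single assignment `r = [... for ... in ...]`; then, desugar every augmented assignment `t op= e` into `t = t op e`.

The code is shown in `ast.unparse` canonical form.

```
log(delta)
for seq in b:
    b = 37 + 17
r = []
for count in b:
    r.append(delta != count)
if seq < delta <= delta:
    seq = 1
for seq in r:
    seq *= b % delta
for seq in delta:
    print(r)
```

5

Transformed code:
log(delta)
for seq in b:
    b = 37 + 17
r = [delta != count for count in b]
if seq < delta <= delta:
    seq = 1
for seq in r:
    seq = seq * (b % delta)
for seq in delta:
    print(r)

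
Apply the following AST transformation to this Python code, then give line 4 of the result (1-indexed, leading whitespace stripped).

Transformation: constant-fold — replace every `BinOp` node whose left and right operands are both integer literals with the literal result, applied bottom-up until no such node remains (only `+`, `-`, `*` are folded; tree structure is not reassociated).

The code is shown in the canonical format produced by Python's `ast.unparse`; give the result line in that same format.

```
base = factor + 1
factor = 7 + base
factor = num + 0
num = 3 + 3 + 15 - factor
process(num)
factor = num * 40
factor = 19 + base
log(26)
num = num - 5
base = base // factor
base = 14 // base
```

num = 21 - factor

Transformed code:
base = factor + 1
factor = 7 + base
factor = num + 0
num = 21 - factor
process(num)
factor = num * 40
factor = 19 + base
log(26)
num = num - 5
base = base // factor
base = 14 // base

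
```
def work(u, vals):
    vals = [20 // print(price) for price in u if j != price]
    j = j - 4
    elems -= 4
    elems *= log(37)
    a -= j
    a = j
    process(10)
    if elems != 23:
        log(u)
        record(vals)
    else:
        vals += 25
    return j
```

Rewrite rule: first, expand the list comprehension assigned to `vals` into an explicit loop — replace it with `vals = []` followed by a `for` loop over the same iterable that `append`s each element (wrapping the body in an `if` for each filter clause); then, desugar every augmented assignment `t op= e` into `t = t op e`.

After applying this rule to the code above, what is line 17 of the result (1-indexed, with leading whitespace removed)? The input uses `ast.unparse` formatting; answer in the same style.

return j

Transformed code:
def work(u, vals):
    vals = []
    for price in u:
        if j != price:
            vals.append(20 // print(price))
    j = j - 4
    elems = elems - 4
    elems = elems * log(37)
    a = a - j
    a = j
    process(10)
    if elems != 23:
        log(u)
        record(vals)
    else:
        vals = vals + 25
    return j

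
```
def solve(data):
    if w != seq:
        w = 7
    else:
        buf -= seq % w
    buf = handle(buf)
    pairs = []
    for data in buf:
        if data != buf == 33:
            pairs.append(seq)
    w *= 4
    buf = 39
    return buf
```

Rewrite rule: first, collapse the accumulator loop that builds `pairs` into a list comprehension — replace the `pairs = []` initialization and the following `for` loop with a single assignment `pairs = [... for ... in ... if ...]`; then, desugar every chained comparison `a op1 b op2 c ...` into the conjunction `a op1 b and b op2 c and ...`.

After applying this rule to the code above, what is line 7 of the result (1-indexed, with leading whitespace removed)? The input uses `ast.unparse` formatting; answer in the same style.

pairs = [seq for data in buf if data != buf and buf == 33]

Transformed code:
def solve(data):
    if w != seq:
        w = 7
    else:
        buf -= seq % w
    buf = handle(buf)
    pairs = [seq for data in buf if data != buf and buf == 33]
    w *= 4
    buf = 39
    return buf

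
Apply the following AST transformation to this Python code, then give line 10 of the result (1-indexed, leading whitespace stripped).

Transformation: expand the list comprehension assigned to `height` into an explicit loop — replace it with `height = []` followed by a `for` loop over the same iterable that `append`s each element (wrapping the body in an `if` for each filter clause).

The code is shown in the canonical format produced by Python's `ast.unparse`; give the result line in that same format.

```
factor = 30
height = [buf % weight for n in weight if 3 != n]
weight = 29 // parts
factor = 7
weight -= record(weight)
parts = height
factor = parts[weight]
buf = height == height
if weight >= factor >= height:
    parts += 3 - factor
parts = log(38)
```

Transformed code:
factor = 30
height = []
for n in weight:
    if 3 != n:
        height.append(buf % weight)
weight = 29 // parts
factor = 7
weight -= record(weight)
parts = height
factor = parts[weight]
buf = height == height
if weight >= factor >= height:
    parts += 3 - factor
parts = log(38)

factor = parts[weight]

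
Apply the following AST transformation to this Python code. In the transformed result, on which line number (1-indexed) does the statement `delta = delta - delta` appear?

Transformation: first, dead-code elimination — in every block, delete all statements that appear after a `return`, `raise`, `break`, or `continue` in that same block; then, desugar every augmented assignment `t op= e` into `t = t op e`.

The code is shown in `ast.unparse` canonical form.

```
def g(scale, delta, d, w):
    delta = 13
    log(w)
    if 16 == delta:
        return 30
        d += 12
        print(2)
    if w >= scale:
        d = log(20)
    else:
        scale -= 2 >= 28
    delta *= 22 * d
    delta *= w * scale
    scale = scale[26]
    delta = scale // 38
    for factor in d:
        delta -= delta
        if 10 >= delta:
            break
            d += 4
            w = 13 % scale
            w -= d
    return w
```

15

Transformed code:
def g(scale, delta, d, w):
    delta = 13
    log(w)
    if 16 == delta:
        return 30
    if w >= scale:
        d = log(20)
    else:
        scale = scale - (2 >= 28)
    delta = delta * (22 * d)
    delta = delta * (w * scale)
    scale = scale[26]
    delta = scale // 38
    for factor in d:
        delta = delta - delta
        if 10 >= delta:
            break
    return w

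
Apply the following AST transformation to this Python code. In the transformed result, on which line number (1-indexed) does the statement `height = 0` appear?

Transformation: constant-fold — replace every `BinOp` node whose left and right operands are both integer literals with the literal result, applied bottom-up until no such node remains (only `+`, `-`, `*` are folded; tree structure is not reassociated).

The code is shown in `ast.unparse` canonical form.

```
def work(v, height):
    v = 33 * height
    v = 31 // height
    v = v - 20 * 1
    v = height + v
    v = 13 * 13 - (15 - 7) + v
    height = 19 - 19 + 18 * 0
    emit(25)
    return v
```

Transformed code:
def work(v, height):
    v = 33 * height
    v = 31 // height
    v = v - 20
    v = height + v
    v = 161 + v
    height = 0
    emit(25)
    return v

7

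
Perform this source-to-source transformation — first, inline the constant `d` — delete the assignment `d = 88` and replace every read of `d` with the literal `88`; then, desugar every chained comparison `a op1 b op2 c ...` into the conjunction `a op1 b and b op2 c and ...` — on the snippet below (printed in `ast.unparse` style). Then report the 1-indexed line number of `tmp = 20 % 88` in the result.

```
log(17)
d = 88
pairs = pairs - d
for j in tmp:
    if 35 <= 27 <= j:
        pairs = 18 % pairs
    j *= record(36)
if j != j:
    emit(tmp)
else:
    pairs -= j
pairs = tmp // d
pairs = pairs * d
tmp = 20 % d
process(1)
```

13

Transformed code:
log(17)
pairs = pairs - 88
for j in tmp:
    if 35 <= 27 and 27 <= j:
        pairs = 18 % pairs
    j *= record(36)
if j != j:
    emit(tmp)
else:
    pairs -= j
pairs = tmp // 88
pairs = pairs * 88
tmp = 20 % 88
process(1)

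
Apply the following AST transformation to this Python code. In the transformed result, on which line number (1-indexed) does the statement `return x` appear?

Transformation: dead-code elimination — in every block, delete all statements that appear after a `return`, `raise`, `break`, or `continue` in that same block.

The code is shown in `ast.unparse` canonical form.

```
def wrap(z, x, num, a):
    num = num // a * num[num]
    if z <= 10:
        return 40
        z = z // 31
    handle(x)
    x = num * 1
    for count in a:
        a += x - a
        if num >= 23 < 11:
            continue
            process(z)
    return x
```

11

Transformed code:
def wrap(z, x, num, a):
    num = num // a * num[num]
    if z <= 10:
        return 40
    handle(x)
    x = num * 1
    for count in a:
        a += x - a
        if num >= 23 < 11:
            continue
    return x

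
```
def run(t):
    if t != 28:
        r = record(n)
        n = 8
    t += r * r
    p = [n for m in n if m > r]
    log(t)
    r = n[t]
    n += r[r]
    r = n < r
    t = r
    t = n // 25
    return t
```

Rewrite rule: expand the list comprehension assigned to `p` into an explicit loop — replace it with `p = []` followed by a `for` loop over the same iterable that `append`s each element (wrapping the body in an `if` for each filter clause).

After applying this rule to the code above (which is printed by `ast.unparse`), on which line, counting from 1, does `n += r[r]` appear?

12

Transformed code:
def run(t):
    if t != 28:
        r = record(n)
        n = 8
    t += r * r
    p = []
    for m in n:
        if m > r:
            p.append(n)
    log(t)
    r = n[t]
    n += r[r]
    r = n < r
    t = r
    t = n // 25
    return t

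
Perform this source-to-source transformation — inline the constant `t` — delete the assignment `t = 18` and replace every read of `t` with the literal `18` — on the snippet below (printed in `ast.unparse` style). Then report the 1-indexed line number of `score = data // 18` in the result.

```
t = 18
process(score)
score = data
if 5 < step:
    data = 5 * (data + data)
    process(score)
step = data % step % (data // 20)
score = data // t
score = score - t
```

Transformed code:
process(score)
score = data
if 5 < step:
    data = 5 * (data + data)
    process(score)
step = data % step % (data // 20)
score = data // 18
score = score - 18

7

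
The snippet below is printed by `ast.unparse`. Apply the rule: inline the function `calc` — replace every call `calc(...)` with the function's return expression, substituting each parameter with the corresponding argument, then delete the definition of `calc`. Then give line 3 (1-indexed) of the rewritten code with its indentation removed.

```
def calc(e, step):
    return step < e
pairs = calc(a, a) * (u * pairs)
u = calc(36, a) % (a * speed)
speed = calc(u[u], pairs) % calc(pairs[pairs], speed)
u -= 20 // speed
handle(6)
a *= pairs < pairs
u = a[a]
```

Transformed code:
pairs = (a < a) * (u * pairs)
u = (a < 36) % (a * speed)
speed = (pairs < u[u]) % (speed < pairs[pairs])
u -= 20 // speed
handle(6)
a *= pairs < pairs
u = a[a]

speed = (pairs < u[u]) % (speed < pairs[pairs])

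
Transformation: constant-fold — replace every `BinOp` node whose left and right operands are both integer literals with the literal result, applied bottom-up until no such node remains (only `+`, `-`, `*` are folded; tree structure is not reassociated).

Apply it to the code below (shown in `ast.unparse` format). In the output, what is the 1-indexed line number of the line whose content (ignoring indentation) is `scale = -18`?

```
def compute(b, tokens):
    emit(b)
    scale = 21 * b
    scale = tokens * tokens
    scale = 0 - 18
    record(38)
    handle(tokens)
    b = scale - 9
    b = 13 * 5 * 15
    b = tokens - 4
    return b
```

Transformed code:
def compute(b, tokens):
    emit(b)
    scale = 21 * b
    scale = tokens * tokens
    scale = -18
    record(38)
    handle(tokens)
    b = scale - 9
    b = 975
    b = tokens - 4
    return b

5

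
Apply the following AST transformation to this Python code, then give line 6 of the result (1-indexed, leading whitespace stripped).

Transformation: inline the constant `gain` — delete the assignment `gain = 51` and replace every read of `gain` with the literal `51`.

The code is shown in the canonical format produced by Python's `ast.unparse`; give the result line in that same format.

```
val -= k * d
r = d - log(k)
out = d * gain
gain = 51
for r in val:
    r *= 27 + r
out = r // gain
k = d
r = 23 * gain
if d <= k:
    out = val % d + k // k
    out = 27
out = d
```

out = r // 51

Transformed code:
val -= k * d
r = d - log(k)
out = d * 51
for r in val:
    r *= 27 + r
out = r // 51
k = d
r = 23 * 51
if d <= k:
    out = val % d + k // k
    out = 27
out = d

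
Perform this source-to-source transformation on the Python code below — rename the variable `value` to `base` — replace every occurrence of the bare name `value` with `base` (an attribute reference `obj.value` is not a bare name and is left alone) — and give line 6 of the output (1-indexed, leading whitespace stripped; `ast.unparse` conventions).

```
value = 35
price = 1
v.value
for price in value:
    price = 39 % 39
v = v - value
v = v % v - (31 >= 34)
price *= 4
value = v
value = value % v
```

v = v - base

Transformed code:
base = 35
price = 1
v.value
for price in base:
    price = 39 % 39
v = v - base
v = v % v - (31 >= 34)
price *= 4
base = v
base = base % v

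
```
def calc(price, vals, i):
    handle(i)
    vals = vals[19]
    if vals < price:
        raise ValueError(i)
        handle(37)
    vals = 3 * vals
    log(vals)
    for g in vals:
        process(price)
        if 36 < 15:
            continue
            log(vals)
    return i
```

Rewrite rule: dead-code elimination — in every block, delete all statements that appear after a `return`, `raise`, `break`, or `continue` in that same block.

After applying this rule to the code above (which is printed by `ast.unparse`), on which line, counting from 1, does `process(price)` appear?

9

Transformed code:
def calc(price, vals, i):
    handle(i)
    vals = vals[19]
    if vals < price:
        raise ValueError(i)
    vals = 3 * vals
    log(vals)
    for g in vals:
        process(price)
        if 36 < 15:
            continue
    return i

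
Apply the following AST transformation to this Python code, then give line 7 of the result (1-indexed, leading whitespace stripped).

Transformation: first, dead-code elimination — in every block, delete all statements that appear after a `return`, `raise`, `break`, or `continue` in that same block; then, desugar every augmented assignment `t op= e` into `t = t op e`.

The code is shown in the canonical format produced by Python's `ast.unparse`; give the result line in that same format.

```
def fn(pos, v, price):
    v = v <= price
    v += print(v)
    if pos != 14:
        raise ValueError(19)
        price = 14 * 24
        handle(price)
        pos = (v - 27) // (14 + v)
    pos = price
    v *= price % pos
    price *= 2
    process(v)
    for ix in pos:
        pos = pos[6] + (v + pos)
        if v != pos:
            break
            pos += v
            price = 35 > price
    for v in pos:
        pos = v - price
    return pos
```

Transformed code:
def fn(pos, v, price):
    v = v <= price
    v = v + print(v)
    if pos != 14:
        raise ValueError(19)
    pos = price
    v = v * (price % pos)
    price = price * 2
    process(v)
    for ix in pos:
        pos = pos[6] + (v + pos)
        if v != pos:
            break
    for v in pos:
        pos = v - price
    return pos

v = v * (price % pos)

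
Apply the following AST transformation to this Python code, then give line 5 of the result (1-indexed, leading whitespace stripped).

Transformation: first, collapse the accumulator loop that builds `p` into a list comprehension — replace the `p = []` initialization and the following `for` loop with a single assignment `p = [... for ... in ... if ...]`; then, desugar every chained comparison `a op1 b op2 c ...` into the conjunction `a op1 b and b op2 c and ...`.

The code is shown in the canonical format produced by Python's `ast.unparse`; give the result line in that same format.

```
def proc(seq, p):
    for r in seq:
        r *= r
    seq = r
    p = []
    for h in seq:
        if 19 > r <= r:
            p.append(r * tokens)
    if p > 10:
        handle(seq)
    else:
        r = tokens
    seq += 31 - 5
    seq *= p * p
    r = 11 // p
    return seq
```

Transformed code:
def proc(seq, p):
    for r in seq:
        r *= r
    seq = r
    p = [r * tokens for h in seq if 19 > r and r <= r]
    if p > 10:
        handle(seq)
    else:
        r = tokens
    seq += 31 - 5
    seq *= p * p
    r = 11 // p
    return seq

p = [r * tokens for h in seq if 19 > r and r <= r]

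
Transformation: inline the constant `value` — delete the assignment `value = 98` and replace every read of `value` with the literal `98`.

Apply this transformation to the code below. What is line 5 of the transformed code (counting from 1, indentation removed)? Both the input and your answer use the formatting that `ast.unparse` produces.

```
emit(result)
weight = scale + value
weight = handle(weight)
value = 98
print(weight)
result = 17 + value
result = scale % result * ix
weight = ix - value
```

Transformed code:
emit(result)
weight = scale + 98
weight = handle(weight)
print(weight)
result = 17 + 98
result = scale % result * ix
weight = ix - 98

result = 17 + 98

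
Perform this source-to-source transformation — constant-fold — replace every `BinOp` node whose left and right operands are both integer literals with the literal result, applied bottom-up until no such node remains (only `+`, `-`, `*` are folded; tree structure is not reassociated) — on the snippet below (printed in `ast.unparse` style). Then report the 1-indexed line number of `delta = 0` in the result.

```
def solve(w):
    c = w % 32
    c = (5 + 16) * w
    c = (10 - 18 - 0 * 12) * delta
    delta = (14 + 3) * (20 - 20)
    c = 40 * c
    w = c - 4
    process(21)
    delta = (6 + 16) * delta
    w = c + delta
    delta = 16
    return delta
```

5

Transformed code:
def solve(w):
    c = w % 32
    c = 21 * w
    c = -8 * delta
    delta = 0
    c = 40 * c
    w = c - 4
    process(21)
    delta = 22 * delta
    w = c + delta
    delta = 16
    return delta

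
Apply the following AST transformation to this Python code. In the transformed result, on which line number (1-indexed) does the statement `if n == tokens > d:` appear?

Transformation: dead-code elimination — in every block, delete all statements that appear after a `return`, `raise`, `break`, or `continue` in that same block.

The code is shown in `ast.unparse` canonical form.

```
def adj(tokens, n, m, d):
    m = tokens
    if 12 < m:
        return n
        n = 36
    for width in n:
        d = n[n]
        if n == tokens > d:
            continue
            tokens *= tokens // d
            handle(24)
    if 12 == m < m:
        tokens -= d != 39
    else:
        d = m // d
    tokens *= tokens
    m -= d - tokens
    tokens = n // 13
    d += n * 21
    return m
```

Transformed code:
def adj(tokens, n, m, d):
    m = tokens
    if 12 < m:
        return n
    for width in n:
        d = n[n]
        if n == tokens > d:
            continue
    if 12 == m < m:
        tokens -= d != 39
    else:
        d = m // d
    tokens *= tokens
    m -= d - tokens
    tokens = n // 13
    d += n * 21
    return m

7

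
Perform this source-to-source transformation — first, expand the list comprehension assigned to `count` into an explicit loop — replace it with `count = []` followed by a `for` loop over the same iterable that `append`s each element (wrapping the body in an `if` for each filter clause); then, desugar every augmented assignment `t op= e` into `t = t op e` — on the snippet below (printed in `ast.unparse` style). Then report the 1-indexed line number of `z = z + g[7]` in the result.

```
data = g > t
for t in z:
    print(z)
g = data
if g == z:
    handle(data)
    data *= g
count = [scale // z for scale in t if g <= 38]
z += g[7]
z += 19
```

Transformed code:
data = g > t
for t in z:
    print(z)
g = data
if g == z:
    handle(data)
    data = data * g
count = []
for scale in t:
    if g <= 38:
        count.append(scale // z)
z = z + g[7]
z = z + 19

12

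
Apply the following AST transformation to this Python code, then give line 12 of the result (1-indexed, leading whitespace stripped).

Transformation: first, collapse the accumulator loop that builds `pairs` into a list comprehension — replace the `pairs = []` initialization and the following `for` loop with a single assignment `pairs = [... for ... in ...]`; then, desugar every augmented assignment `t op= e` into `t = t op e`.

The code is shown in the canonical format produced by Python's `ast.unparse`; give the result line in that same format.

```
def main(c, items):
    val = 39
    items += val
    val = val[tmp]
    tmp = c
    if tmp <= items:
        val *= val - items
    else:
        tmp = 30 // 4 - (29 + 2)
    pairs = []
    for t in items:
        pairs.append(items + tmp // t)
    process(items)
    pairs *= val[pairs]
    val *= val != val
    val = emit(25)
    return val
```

pairs = pairs * val[pairs]

Transformed code:
def main(c, items):
    val = 39
    items = items + val
    val = val[tmp]
    tmp = c
    if tmp <= items:
        val = val * (val - items)
    else:
        tmp = 30 // 4 - (29 + 2)
    pairs = [items + tmp // t for t in items]
    process(items)
    pairs = pairs * val[pairs]
    val = val * (val != val)
    val = emit(25)
    return val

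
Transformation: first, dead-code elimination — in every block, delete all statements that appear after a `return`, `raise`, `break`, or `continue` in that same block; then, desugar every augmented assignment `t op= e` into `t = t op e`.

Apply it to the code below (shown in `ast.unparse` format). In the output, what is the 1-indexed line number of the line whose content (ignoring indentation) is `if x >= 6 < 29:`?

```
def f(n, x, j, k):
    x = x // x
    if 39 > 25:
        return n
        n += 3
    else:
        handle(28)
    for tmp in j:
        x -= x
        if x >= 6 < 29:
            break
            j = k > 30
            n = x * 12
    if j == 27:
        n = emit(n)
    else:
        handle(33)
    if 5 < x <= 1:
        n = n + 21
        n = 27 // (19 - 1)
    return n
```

9

Transformed code:
def f(n, x, j, k):
    x = x // x
    if 39 > 25:
        return n
    else:
        handle(28)
    for tmp in j:
        x = x - x
        if x >= 6 < 29:
            break
    if j == 27:
        n = emit(n)
    else:
        handle(33)
    if 5 < x <= 1:
        n = n + 21
        n = 27 // (19 - 1)
    return n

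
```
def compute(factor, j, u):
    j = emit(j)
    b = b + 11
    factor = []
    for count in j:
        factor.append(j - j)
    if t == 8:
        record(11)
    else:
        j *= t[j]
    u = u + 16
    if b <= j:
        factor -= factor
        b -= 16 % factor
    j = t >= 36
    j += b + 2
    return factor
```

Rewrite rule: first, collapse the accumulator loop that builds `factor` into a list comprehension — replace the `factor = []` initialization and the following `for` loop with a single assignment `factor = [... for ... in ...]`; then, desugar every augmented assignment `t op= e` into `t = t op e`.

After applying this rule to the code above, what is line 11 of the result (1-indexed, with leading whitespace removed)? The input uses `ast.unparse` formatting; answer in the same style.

Transformed code:
def compute(factor, j, u):
    j = emit(j)
    b = b + 11
    factor = [j - j for count in j]
    if t == 8:
        record(11)
    else:
        j = j * t[j]
    u = u + 16
    if b <= j:
        factor = factor - factor
        b = b - 16 % factor
    j = t >= 36
    j = j + (b + 2)
    return factor

factor = factor - factor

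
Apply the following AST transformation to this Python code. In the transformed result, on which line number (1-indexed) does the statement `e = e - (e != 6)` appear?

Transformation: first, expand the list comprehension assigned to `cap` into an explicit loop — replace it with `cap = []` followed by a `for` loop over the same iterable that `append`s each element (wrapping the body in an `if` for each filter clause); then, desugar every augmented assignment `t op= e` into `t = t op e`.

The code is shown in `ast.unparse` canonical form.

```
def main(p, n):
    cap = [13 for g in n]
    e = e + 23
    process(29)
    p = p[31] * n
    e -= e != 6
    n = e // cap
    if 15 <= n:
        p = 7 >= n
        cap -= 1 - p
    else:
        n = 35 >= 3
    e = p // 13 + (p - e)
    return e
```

8

Transformed code:
def main(p, n):
    cap = []
    for g in n:
        cap.append(13)
    e = e + 23
    process(29)
    p = p[31] * n
    e = e - (e != 6)
    n = e // cap
    if 15 <= n:
        p = 7 >= n
        cap = cap - (1 - p)
    else:
        n = 35 >= 3
    e = p // 13 + (p - e)
    return e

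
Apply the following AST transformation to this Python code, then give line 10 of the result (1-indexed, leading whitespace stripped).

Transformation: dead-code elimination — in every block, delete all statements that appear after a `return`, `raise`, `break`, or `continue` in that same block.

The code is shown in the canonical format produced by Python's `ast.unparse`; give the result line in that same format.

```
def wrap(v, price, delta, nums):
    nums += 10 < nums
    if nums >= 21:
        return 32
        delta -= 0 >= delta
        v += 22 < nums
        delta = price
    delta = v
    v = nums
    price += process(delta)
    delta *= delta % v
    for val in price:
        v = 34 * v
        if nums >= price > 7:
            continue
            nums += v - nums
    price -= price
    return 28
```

v = 34 * v

Transformed code:
def wrap(v, price, delta, nums):
    nums += 10 < nums
    if nums >= 21:
        return 32
    delta = v
    v = nums
    price += process(delta)
    delta *= delta % v
    for val in price:
        v = 34 * v
        if nums >= price > 7:
            continue
    price -= price
    return 28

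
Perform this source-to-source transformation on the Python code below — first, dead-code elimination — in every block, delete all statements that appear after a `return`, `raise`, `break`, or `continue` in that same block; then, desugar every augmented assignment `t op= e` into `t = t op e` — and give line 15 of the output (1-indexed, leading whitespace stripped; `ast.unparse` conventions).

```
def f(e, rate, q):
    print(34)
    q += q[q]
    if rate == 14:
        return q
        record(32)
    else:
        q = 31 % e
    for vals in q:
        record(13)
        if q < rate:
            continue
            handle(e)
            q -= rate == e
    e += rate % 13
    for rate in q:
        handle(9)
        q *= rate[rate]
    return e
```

Transformed code:
def f(e, rate, q):
    print(34)
    q = q + q[q]
    if rate == 14:
        return q
    else:
        q = 31 % e
    for vals in q:
        record(13)
        if q < rate:
            continue
    e = e + rate % 13
    for rate in q:
        handle(9)
        q = q * rate[rate]
    return e

q = q * rate[rate]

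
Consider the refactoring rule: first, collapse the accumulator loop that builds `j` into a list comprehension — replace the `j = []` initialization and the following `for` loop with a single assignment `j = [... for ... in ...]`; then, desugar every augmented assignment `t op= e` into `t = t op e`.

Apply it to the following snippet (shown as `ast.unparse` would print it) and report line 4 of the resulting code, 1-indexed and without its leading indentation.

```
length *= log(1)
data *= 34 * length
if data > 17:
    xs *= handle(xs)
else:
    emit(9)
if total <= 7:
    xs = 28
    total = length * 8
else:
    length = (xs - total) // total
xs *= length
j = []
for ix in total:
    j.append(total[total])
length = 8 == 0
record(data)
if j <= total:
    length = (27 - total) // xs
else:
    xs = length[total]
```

xs = xs * handle(xs)

Transformed code:
length = length * log(1)
data = data * (34 * length)
if data > 17:
    xs = xs * handle(xs)
else:
    emit(9)
if total <= 7:
    xs = 28
    total = length * 8
else:
    length = (xs - total) // total
xs = xs * length
j = [total[total] for ix in total]
length = 8 == 0
record(data)
if j <= total:
    length = (27 - total) // xs
else:
    xs = length[total]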